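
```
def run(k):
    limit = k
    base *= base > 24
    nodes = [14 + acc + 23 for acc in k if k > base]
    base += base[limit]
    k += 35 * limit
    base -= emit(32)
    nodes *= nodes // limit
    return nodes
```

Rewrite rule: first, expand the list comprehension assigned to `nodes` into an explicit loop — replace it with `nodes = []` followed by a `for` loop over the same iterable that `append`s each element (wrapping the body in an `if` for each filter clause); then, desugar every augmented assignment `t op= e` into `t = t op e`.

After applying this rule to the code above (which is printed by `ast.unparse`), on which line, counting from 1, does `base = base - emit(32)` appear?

10

Transformed code:
def run(k):
    limit = k
    base = base * (base > 24)
    nodes = []
    for acc in k:
        if k > base:
            nodes.append(14 + acc + 23)
    base = base + base[limit]
    k = k + 35 * limit
    base = base - emit(32)
    nodes = nodes * (nodes // limit)
    return nodes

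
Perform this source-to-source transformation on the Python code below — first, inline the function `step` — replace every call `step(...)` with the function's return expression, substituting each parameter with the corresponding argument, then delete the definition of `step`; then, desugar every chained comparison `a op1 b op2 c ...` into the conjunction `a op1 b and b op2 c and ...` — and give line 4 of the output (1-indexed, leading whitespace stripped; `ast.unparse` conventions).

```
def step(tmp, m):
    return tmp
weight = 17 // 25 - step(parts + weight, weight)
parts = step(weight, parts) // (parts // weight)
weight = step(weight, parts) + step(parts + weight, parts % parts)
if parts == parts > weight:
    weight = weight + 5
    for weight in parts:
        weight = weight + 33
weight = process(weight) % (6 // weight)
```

if parts == parts and parts > weight:

Transformed code:
weight = 17 // 25 - (parts + weight)
parts = weight // (parts // weight)
weight = weight + (parts + weight)
if parts == parts and parts > weight:
    weight = weight + 5
    for weight in parts:
        weight = weight + 33
weight = process(weight) % (6 // weight)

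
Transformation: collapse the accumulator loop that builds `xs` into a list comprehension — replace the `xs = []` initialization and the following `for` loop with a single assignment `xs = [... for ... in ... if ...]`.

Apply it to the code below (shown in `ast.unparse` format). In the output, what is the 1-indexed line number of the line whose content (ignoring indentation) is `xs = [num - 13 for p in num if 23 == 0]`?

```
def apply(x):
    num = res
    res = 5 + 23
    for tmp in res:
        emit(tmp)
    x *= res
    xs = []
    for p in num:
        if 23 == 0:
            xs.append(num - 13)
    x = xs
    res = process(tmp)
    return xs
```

Transformed code:
def apply(x):
    num = res
    res = 5 + 23
    for tmp in res:
        emit(tmp)
    x *= res
    xs = [num - 13 for p in num if 23 == 0]
    x = xs
    res = process(tmp)
    return xs

7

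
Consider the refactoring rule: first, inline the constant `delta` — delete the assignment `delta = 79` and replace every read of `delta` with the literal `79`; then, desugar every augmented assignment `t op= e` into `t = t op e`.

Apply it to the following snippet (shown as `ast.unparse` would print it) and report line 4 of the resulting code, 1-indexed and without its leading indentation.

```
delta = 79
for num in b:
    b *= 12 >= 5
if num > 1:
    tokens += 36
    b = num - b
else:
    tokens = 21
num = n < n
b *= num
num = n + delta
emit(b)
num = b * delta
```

tokens = tokens + 36

Transformed code:
for num in b:
    b = b * (12 >= 5)
if num > 1:
    tokens = tokens + 36
    b = num - b
else:
    tokens = 21
num = n < n
b = b * num
num = n + 79
emit(b)
num = b * 79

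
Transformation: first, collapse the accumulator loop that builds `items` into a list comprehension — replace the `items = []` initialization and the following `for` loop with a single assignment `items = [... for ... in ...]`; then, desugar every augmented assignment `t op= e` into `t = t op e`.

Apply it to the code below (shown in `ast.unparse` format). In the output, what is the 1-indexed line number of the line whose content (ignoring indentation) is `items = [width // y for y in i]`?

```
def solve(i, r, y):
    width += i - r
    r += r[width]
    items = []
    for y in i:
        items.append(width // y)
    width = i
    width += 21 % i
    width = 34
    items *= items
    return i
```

Transformed code:
def solve(i, r, y):
    width = width + (i - r)
    r = r + r[width]
    items = [width // y for y in i]
    width = i
    width = width + 21 % i
    width = 34
    items = items * items
    return i

4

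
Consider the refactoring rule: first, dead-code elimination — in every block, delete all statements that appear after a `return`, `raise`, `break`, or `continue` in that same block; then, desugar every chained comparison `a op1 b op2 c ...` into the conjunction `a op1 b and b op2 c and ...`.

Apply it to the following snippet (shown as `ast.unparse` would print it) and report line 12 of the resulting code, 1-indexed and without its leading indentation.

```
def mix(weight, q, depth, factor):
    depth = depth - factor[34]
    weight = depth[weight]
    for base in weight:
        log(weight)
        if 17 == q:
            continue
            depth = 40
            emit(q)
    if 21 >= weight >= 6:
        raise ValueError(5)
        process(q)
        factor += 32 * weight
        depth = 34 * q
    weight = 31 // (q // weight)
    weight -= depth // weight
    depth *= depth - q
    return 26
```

depth *= depth - q

Transformed code:
def mix(weight, q, depth, factor):
    depth = depth - factor[34]
    weight = depth[weight]
    for base in weight:
        log(weight)
        if 17 == q:
            continue
    if 21 >= weight and weight >= 6:
        raise ValueError(5)
    weight = 31 // (q // weight)
    weight -= depth // weight
    depth *= depth - q
    return 26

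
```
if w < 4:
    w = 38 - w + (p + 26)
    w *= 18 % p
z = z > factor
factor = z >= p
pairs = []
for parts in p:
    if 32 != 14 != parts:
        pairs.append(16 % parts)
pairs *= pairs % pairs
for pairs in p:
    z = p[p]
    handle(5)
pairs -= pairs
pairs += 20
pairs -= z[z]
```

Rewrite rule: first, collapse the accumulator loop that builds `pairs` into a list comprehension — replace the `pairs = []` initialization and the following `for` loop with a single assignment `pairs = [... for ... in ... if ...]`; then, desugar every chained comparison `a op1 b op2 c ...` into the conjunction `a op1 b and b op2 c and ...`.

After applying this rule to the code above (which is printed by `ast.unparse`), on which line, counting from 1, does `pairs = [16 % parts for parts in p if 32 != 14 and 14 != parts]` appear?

Transformed code:
if w < 4:
    w = 38 - w + (p + 26)
    w *= 18 % p
z = z > factor
factor = z >= p
pairs = [16 % parts for parts in p if 32 != 14 and 14 != parts]
pairs *= pairs % pairs
for pairs in p:
    z = p[p]
    handle(5)
pairs -= pairs
pairs += 20
pairs -= z[z]

6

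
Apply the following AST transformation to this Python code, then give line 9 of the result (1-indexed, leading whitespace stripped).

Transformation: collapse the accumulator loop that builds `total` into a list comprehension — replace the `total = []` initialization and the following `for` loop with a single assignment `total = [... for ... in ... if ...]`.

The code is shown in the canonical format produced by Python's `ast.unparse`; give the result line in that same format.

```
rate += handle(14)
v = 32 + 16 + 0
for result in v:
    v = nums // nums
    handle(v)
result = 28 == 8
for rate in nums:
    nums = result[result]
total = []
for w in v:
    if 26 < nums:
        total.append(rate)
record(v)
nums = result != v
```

total = [rate for w in v if 26 < nums]

Transformed code:
rate += handle(14)
v = 32 + 16 + 0
for result in v:
    v = nums // nums
    handle(v)
result = 28 == 8
for rate in nums:
    nums = result[result]
total = [rate for w in v if 26 < nums]
record(v)
nums = result != v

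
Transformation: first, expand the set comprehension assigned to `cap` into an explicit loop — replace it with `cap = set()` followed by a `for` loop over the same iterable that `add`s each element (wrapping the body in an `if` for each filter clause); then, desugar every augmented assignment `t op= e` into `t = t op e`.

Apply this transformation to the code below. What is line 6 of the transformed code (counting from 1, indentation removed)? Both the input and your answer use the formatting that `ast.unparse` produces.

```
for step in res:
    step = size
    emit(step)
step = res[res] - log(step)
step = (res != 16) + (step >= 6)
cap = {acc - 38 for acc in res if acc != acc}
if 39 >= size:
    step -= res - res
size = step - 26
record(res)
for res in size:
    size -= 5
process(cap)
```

Transformed code:
for step in res:
    step = size
    emit(step)
step = res[res] - log(step)
step = (res != 16) + (step >= 6)
cap = set()
for acc in res:
    if acc != acc:
        cap.add(acc - 38)
if 39 >= size:
    step = step - (res - res)
size = step - 26
record(res)
for res in size:
    size = size - 5
process(cap)

cap = set()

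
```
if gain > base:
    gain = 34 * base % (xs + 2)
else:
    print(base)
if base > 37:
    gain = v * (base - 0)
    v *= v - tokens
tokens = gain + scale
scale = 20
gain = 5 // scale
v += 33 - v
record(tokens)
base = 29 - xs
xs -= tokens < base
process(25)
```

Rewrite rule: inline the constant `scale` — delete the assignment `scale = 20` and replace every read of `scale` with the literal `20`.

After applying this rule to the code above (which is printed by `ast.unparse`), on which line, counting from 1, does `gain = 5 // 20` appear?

9

Transformed code:
if gain > base:
    gain = 34 * base % (xs + 2)
else:
    print(base)
if base > 37:
    gain = v * (base - 0)
    v *= v - tokens
tokens = gain + 20
gain = 5 // 20
v += 33 - v
record(tokens)
base = 29 - xs
xs -= tokens < base
process(25)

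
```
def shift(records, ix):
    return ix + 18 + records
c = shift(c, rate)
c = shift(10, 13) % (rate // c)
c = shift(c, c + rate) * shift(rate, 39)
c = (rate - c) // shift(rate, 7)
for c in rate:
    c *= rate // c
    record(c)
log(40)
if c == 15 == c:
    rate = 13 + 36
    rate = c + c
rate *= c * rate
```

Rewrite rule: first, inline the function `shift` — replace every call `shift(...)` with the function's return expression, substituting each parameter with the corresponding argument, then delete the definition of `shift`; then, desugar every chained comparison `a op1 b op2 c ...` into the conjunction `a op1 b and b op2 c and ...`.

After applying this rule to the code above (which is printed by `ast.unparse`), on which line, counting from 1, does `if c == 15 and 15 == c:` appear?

9

Transformed code:
c = rate + 18 + c
c = (13 + 18 + 10) % (rate // c)
c = (c + rate + 18 + c) * (39 + 18 + rate)
c = (rate - c) // (7 + 18 + rate)
for c in rate:
    c *= rate // c
    record(c)
log(40)
if c == 15 and 15 == c:
    rate = 13 + 36
    rate = c + c
rate *= c * rate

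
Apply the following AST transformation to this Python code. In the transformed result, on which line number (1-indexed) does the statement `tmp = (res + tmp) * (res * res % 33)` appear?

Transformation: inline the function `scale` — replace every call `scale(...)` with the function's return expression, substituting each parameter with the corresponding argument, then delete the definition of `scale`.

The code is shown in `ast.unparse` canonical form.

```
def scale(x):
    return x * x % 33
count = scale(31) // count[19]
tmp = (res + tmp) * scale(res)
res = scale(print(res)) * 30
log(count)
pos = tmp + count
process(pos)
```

2

Transformed code:
count = 31 * 31 % 33 // count[19]
tmp = (res + tmp) * (res * res % 33)
res = print(res) * print(res) % 33 * 30
log(count)
pos = tmp + count
process(pos)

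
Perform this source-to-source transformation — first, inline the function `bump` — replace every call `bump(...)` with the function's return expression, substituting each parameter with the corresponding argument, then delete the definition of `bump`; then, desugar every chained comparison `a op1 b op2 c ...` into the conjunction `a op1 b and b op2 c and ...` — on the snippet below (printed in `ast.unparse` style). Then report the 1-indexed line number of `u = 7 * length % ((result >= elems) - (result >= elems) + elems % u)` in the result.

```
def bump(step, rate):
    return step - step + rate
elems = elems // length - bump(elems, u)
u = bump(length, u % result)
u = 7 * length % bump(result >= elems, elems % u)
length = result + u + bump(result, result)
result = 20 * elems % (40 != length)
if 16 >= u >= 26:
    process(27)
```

3

Transformed code:
elems = elems // length - (elems - elems + u)
u = length - length + u % result
u = 7 * length % ((result >= elems) - (result >= elems) + elems % u)
length = result + u + (result - result + result)
result = 20 * elems % (40 != length)
if 16 >= u and u >= 26:
    process(27)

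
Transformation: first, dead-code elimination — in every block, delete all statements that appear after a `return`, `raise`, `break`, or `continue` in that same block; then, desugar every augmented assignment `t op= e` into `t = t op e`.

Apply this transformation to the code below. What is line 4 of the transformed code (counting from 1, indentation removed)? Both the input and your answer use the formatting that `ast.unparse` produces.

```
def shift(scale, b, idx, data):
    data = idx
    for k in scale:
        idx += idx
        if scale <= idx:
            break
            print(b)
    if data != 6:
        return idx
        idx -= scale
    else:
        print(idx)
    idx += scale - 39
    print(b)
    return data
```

idx = idx + idx

Transformed code:
def shift(scale, b, idx, data):
    data = idx
    for k in scale:
        idx = idx + idx
        if scale <= idx:
            break
    if data != 6:
        return idx
    else:
        print(idx)
    idx = idx + (scale - 39)
    print(b)
    return data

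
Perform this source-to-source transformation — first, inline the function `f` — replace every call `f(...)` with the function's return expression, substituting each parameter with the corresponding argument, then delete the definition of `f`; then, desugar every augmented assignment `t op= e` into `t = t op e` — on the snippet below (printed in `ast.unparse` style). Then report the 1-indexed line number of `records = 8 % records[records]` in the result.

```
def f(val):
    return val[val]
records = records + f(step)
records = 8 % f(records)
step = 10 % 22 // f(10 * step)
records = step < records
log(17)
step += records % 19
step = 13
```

Transformed code:
records = records + step[step]
records = 8 % records[records]
step = 10 % 22 // (10 * step)[10 * step]
records = step < records
log(17)
step = step + records % 19
step = 13

2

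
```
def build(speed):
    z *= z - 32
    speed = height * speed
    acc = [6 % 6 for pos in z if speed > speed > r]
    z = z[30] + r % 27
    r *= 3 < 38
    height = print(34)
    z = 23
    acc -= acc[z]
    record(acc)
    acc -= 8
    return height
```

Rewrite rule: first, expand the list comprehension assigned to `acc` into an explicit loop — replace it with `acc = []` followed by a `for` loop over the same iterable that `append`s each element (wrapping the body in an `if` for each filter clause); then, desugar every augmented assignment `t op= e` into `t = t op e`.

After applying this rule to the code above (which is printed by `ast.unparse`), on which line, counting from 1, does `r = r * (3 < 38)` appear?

Transformed code:
def build(speed):
    z = z * (z - 32)
    speed = height * speed
    acc = []
    for pos in z:
        if speed > speed > r:
            acc.append(6 % 6)
    z = z[30] + r % 27
    r = r * (3 < 38)
    height = print(34)
    z = 23
    acc = acc - acc[z]
    record(acc)
    acc = acc - 8
    return height

9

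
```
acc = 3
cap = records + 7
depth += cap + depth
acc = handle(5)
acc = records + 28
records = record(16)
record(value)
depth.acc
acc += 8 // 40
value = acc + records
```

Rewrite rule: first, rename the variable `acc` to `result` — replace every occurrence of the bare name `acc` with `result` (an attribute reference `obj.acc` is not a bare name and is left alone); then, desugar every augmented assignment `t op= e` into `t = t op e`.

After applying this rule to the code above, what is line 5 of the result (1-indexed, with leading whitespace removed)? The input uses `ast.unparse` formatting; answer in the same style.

result = records + 28

Transformed code:
result = 3
cap = records + 7
depth = depth + (cap + depth)
result = handle(5)
result = records + 28
records = record(16)
record(value)
depth.acc
result = result + 8 // 40
value = result + records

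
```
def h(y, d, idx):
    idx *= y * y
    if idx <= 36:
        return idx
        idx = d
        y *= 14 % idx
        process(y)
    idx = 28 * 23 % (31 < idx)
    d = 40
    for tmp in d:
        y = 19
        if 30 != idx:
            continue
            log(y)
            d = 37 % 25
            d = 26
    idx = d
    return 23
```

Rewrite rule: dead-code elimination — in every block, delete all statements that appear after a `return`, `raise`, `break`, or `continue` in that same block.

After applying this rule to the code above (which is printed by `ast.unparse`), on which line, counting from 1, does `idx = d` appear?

11

Transformed code:
def h(y, d, idx):
    idx *= y * y
    if idx <= 36:
        return idx
    idx = 28 * 23 % (31 < idx)
    d = 40
    for tmp in d:
        y = 19
        if 30 != idx:
            continue
    idx = d
    return 23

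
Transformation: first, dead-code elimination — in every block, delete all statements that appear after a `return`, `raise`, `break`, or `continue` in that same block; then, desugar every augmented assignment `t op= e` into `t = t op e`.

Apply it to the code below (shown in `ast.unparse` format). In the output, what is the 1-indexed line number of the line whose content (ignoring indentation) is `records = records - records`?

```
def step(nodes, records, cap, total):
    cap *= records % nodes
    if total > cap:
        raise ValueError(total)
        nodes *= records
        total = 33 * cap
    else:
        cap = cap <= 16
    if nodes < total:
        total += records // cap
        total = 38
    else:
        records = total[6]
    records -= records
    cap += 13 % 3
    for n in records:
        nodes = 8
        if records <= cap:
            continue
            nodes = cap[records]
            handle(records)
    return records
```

12

Transformed code:
def step(nodes, records, cap, total):
    cap = cap * (records % nodes)
    if total > cap:
        raise ValueError(total)
    else:
        cap = cap <= 16
    if nodes < total:
        total = total + records // cap
        total = 38
    else:
        records = total[6]
    records = records - records
    cap = cap + 13 % 3
    for n in records:
        nodes = 8
        if records <= cap:
            continue
    return records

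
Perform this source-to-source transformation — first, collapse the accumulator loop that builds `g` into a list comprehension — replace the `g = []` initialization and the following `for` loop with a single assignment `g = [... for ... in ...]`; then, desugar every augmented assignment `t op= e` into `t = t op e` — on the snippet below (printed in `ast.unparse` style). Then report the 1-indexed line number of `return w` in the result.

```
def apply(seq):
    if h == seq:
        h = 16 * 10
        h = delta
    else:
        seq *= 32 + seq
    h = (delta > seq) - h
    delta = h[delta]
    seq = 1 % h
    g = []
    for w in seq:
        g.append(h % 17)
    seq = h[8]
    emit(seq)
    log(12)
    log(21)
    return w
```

15

Transformed code:
def apply(seq):
    if h == seq:
        h = 16 * 10
        h = delta
    else:
        seq = seq * (32 + seq)
    h = (delta > seq) - h
    delta = h[delta]
    seq = 1 % h
    g = [h % 17 for w in seq]
    seq = h[8]
    emit(seq)
    log(12)
    log(21)
    return w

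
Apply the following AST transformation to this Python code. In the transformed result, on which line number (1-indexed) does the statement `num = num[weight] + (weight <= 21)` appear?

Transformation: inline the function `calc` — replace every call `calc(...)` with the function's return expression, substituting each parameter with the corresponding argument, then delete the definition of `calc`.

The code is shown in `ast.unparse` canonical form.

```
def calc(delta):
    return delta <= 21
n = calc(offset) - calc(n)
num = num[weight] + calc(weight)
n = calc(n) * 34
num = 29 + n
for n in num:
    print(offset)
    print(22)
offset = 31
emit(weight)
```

2

Transformed code:
n = (offset <= 21) - (n <= 21)
num = num[weight] + (weight <= 21)
n = (n <= 21) * 34
num = 29 + n
for n in num:
    print(offset)
    print(22)
offset = 31
emit(weight)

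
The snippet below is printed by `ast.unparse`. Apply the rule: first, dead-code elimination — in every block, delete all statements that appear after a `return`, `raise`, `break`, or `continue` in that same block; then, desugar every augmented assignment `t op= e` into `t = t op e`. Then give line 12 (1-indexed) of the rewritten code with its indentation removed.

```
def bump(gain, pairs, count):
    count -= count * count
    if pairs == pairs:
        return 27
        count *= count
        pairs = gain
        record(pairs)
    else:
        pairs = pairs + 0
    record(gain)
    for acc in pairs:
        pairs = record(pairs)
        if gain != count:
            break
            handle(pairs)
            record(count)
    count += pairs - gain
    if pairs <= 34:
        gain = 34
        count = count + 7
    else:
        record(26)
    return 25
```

Transformed code:
def bump(gain, pairs, count):
    count = count - count * count
    if pairs == pairs:
        return 27
    else:
        pairs = pairs + 0
    record(gain)
    for acc in pairs:
        pairs = record(pairs)
        if gain != count:
            break
    count = count + (pairs - gain)
    if pairs <= 34:
        gain = 34
        count = count + 7
    else:
        record(26)
    return 25

count = count + (pairs - gain)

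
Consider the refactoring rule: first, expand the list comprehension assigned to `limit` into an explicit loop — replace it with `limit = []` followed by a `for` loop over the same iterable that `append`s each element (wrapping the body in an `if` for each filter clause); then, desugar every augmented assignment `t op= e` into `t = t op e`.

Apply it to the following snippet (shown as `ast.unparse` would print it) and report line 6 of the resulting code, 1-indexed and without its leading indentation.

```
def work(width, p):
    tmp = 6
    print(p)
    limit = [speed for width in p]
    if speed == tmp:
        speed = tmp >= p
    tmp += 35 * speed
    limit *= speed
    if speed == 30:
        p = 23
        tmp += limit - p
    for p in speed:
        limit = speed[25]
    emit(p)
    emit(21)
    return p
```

limit.append(speed)

Transformed code:
def work(width, p):
    tmp = 6
    print(p)
    limit = []
    for width in p:
        limit.append(speed)
    if speed == tmp:
        speed = tmp >= p
    tmp = tmp + 35 * speed
    limit = limit * speed
    if speed == 30:
        p = 23
        tmp = tmp + (limit - p)
    for p in speed:
        limit = speed[25]
    emit(p)
    emit(21)
    return p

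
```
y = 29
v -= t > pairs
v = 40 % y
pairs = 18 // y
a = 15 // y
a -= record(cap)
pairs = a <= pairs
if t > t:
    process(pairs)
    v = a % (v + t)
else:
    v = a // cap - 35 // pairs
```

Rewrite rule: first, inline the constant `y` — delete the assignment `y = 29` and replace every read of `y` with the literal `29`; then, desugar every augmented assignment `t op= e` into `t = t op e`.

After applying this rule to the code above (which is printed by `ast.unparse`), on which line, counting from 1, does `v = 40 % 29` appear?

2

Transformed code:
v = v - (t > pairs)
v = 40 % 29
pairs = 18 // 29
a = 15 // 29
a = a - record(cap)
pairs = a <= pairs
if t > t:
    process(pairs)
    v = a % (v + t)
else:
    v = a // cap - 35 // pairs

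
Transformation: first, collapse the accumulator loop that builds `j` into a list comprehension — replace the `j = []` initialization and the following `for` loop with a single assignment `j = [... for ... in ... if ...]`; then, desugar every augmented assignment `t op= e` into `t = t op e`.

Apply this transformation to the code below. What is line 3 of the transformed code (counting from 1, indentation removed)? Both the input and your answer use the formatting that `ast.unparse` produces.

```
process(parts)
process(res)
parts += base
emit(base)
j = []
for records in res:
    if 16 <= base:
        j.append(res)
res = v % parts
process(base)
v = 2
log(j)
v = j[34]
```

Transformed code:
process(parts)
process(res)
parts = parts + base
emit(base)
j = [res for records in res if 16 <= base]
res = v % parts
process(base)
v = 2
log(j)
v = j[34]

parts = parts + base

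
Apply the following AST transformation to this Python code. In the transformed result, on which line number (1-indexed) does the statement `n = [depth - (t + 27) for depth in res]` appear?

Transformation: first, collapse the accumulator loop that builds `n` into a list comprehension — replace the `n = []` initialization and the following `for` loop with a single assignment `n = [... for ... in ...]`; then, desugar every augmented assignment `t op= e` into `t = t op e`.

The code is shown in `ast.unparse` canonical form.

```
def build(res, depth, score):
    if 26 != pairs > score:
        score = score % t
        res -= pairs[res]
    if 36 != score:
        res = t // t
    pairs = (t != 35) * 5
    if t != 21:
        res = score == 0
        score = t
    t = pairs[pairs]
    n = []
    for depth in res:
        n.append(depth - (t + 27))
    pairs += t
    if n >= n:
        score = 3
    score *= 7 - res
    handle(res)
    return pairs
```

Transformed code:
def build(res, depth, score):
    if 26 != pairs > score:
        score = score % t
        res = res - pairs[res]
    if 36 != score:
        res = t // t
    pairs = (t != 35) * 5
    if t != 21:
        res = score == 0
        score = t
    t = pairs[pairs]
    n = [depth - (t + 27) for depth in res]
    pairs = pairs + t
    if n >= n:
        score = 3
    score = score * (7 - res)
    handle(res)
    return pairs

12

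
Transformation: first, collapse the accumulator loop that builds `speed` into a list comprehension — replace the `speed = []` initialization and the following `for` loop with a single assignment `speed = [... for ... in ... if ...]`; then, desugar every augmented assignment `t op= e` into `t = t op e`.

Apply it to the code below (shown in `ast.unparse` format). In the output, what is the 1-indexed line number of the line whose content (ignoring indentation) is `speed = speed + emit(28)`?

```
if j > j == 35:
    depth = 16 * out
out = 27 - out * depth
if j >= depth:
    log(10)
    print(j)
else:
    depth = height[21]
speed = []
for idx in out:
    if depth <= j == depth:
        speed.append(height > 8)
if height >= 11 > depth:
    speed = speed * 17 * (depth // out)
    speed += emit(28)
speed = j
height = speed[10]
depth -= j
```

12

Transformed code:
if j > j == 35:
    depth = 16 * out
out = 27 - out * depth
if j >= depth:
    log(10)
    print(j)
else:
    depth = height[21]
speed = [height > 8 for idx in out if depth <= j == depth]
if height >= 11 > depth:
    speed = speed * 17 * (depth // out)
    speed = speed + emit(28)
speed = j
height = speed[10]
depth = depth - j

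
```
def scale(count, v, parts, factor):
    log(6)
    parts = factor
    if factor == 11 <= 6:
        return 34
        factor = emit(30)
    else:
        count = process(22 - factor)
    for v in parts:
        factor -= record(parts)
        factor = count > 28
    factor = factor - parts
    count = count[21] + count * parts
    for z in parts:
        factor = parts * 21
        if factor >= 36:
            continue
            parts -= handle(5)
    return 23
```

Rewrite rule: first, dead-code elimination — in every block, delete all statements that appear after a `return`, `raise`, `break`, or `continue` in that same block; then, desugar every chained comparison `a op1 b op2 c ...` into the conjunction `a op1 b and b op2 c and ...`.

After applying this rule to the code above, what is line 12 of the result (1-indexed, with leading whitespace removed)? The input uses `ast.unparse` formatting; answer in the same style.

Transformed code:
def scale(count, v, parts, factor):
    log(6)
    parts = factor
    if factor == 11 and 11 <= 6:
        return 34
    else:
        count = process(22 - factor)
    for v in parts:
        factor -= record(parts)
        factor = count > 28
    factor = factor - parts
    count = count[21] + count * parts
    for z in parts:
        factor = parts * 21
        if factor >= 36:
            continue
    return 23

count = count[21] + count * parts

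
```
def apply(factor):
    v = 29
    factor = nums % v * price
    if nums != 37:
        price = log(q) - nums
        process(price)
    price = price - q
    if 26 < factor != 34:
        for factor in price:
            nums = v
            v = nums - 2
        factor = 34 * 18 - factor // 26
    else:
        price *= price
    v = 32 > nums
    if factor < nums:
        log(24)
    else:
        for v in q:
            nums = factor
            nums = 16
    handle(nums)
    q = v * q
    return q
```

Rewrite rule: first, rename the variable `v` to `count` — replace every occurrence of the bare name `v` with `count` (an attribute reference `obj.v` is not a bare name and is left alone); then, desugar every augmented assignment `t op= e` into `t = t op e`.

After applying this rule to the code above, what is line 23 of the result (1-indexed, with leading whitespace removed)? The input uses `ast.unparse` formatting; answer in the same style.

q = count * q

Transformed code:
def apply(factor):
    count = 29
    factor = nums % count * price
    if nums != 37:
        price = log(q) - nums
        process(price)
    price = price - q
    if 26 < factor != 34:
        for factor in price:
            nums = count
            count = nums - 2
        factor = 34 * 18 - factor // 26
    else:
        price = price * price
    count = 32 > nums
    if factor < nums:
        log(24)
    else:
        for count in q:
            nums = factor
            nums = 16
    handle(nums)
    q = count * q
    return q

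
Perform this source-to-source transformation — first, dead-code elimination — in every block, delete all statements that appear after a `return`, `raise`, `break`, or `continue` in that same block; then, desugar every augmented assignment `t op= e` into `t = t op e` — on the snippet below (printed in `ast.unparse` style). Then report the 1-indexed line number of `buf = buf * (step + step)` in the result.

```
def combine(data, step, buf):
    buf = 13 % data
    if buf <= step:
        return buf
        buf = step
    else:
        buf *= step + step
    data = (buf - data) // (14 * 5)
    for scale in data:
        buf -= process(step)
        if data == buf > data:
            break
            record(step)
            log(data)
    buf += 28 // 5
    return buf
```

Transformed code:
def combine(data, step, buf):
    buf = 13 % data
    if buf <= step:
        return buf
    else:
        buf = buf * (step + step)
    data = (buf - data) // (14 * 5)
    for scale in data:
        buf = buf - process(step)
        if data == buf > data:
            break
    buf = buf + 28 // 5
    return buf

6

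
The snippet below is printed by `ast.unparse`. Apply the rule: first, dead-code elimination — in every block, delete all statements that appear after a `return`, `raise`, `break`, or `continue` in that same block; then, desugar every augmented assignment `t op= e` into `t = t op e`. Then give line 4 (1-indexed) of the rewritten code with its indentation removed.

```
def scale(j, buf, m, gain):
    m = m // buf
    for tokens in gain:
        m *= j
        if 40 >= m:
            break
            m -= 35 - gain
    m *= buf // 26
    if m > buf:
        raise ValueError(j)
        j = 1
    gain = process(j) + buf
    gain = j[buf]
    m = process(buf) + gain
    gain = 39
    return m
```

m = m * j

Transformed code:
def scale(j, buf, m, gain):
    m = m // buf
    for tokens in gain:
        m = m * j
        if 40 >= m:
            break
    m = m * (buf // 26)
    if m > buf:
        raise ValueError(j)
    gain = process(j) + buf
    gain = j[buf]
    m = process(buf) + gain
    gain = 39
    return m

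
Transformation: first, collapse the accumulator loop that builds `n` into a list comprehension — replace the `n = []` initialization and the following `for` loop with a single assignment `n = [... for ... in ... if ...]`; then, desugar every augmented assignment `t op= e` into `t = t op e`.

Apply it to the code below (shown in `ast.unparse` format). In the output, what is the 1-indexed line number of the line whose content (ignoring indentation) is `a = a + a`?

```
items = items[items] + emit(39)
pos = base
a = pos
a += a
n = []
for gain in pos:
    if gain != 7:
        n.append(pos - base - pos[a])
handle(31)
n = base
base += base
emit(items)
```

4

Transformed code:
items = items[items] + emit(39)
pos = base
a = pos
a = a + a
n = [pos - base - pos[a] for gain in pos if gain != 7]
handle(31)
n = base
base = base + base
emit(items)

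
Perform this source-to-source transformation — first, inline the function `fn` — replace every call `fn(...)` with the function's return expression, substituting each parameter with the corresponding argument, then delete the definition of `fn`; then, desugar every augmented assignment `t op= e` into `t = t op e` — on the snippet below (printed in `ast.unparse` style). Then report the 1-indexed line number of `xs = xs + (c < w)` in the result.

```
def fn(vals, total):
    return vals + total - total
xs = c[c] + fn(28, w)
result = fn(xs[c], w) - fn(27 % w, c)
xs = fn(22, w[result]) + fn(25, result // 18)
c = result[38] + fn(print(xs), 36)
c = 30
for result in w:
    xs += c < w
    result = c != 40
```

Transformed code:
xs = c[c] + (28 + w - w)
result = xs[c] + w - w - (27 % w + c - c)
xs = 22 + w[result] - w[result] + (25 + result // 18 - result // 18)
c = result[38] + (print(xs) + 36 - 36)
c = 30
for result in w:
    xs = xs + (c < w)
    result = c != 40

7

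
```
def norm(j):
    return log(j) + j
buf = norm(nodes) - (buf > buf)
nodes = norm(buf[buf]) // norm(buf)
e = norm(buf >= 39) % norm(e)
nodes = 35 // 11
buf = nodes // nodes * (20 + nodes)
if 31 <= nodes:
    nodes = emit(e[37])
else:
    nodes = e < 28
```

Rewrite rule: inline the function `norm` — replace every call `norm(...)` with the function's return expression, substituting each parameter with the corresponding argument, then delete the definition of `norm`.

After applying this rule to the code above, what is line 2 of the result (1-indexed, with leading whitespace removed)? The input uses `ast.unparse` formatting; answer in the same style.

Transformed code:
buf = log(nodes) + nodes - (buf > buf)
nodes = (log(buf[buf]) + buf[buf]) // (log(buf) + buf)
e = (log(buf >= 39) + (buf >= 39)) % (log(e) + e)
nodes = 35 // 11
buf = nodes // nodes * (20 + nodes)
if 31 <= nodes:
    nodes = emit(e[37])
else:
    nodes = e < 28

nodes = (log(buf[buf]) + buf[buf]) // (log(buf) + buf)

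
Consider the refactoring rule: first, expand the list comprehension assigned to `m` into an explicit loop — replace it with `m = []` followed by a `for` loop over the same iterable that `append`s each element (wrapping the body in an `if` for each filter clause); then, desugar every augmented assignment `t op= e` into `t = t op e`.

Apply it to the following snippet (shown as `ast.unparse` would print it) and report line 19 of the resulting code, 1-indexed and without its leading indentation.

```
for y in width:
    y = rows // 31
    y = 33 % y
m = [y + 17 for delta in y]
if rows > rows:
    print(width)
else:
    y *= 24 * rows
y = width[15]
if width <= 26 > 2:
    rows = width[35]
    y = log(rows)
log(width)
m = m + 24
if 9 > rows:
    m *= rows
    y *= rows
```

y = y * rows

Transformed code:
for y in width:
    y = rows // 31
    y = 33 % y
m = []
for delta in y:
    m.append(y + 17)
if rows > rows:
    print(width)
else:
    y = y * (24 * rows)
y = width[15]
if width <= 26 > 2:
    rows = width[35]
    y = log(rows)
log(width)
m = m + 24
if 9 > rows:
    m = m * rows
    y = y * rows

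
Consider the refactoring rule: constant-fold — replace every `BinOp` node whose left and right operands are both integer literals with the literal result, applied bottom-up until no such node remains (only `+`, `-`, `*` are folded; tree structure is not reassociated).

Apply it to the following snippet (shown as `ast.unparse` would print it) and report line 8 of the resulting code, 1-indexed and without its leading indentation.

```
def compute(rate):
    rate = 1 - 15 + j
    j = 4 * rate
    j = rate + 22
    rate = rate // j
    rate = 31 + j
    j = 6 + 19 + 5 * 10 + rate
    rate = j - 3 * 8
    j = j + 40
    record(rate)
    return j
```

Transformed code:
def compute(rate):
    rate = -14 + j
    j = 4 * rate
    j = rate + 22
    rate = rate // j
    rate = 31 + j
    j = 75 + rate
    rate = j - 24
    j = j + 40
    record(rate)
    return j

rate = j - 24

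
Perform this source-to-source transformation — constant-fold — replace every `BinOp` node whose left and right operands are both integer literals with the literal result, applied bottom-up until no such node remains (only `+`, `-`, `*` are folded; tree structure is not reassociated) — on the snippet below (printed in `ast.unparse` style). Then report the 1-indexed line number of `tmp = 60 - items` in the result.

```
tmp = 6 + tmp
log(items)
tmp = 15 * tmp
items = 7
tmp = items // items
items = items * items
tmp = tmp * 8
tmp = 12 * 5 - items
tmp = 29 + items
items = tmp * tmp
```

8

Transformed code:
tmp = 6 + tmp
log(items)
tmp = 15 * tmp
items = 7
tmp = items // items
items = items * items
tmp = tmp * 8
tmp = 60 - items
tmp = 29 + items
items = tmp * tmp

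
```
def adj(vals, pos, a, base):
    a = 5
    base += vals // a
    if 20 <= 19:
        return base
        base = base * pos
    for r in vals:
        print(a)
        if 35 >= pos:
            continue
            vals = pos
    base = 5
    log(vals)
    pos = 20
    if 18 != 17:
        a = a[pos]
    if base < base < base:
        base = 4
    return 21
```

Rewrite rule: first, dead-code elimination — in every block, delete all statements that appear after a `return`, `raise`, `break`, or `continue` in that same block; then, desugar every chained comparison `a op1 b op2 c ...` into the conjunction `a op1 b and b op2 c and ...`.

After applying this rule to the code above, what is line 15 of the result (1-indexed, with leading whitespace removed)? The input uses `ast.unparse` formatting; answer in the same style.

if base < base and base < base:

Transformed code:
def adj(vals, pos, a, base):
    a = 5
    base += vals // a
    if 20 <= 19:
        return base
    for r in vals:
        print(a)
        if 35 >= pos:
            continue
    base = 5
    log(vals)
    pos = 20
    if 18 != 17:
        a = a[pos]
    if base < base and base < base:
        base = 4
    return 21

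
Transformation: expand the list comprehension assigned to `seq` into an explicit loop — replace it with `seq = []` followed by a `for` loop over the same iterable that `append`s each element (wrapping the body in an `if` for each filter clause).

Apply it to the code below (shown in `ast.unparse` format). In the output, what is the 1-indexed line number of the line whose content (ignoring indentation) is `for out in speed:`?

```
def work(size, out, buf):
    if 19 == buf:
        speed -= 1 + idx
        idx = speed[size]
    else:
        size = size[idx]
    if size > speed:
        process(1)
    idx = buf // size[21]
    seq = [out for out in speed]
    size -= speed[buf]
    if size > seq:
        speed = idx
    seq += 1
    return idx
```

11

Transformed code:
def work(size, out, buf):
    if 19 == buf:
        speed -= 1 + idx
        idx = speed[size]
    else:
        size = size[idx]
    if size > speed:
        process(1)
    idx = buf // size[21]
    seq = []
    for out in speed:
        seq.append(out)
    size -= speed[buf]
    if size > seq:
        speed = idx
    seq += 1
    return idx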